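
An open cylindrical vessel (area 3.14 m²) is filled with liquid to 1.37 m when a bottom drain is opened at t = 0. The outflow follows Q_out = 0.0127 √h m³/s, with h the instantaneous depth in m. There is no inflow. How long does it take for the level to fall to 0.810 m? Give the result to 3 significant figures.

134 s

Unsteady balance on liquid volume: A dh/dt = −0.0127 √h.
∫ h^(−1/2) dh = −(0.0127/A) ∫ dt, giving 2√h = 2√h₀ − (0.0127/A) t.
t = 2A(√h₀ − √h)/0.0127 = 2·3.14·(√1.37 − √0.810)/0.0127
  = 6.2800 × (1.1705 − 0.90000) / 0.0127 = 133.74 s.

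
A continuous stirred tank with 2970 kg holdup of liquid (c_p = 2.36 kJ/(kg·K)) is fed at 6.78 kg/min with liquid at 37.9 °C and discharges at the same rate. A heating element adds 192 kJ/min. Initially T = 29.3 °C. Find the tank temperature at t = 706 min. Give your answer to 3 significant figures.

M c_p dT/dt = ṁ c_p (T_in − T) + Q̇.
τ = M/ṁ = 438.05 min; T_ss = T_in + Q̇/(ṁ c_p) = 37.9 + 192/(6.78·2.36) = 49.899 °C.
This is linear first-order; T(t) = T_ss + (T₀ − T_ss) e^(−t/τ).
T(706) = 49.899 + (-20.599)·e^(−706/438.05) = 49.899 + (-20.599)·0.19955 = 45.789 °C.

45.8 °C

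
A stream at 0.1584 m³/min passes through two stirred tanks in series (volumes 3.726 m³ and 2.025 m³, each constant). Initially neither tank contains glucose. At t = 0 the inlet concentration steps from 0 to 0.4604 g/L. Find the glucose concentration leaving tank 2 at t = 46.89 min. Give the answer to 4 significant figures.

Species balance on tank i: dCᵢ/dt = (Cᵢ₋₁ − Cᵢ)/τᵢ with τᵢ = Vᵢ/Q.
τ₁ = 3.726/0.1584 = 23.5227 min; τ₂ = 2.025/0.1584 = 12.7841 min.
Solving the cascade with C₁(0)=C₂(0)=0 gives C₂(t) = C_in[1 − (τ₁ e^(−t/τ₁) − τ₂ e^(−t/τ₂))/(τ₁ − τ₂)].
At t = 46.89: e^(−t/τ₁) = 0.136233, e^(−t/τ₂) = 0.0255316.
C₂ = 0.4604·[1 − (23.5227·0.136233 − 12.7841·0.0255316)/(10.7386)] = 0.4604·0.731980 = 0.337004 g/L.

0.3370 g/L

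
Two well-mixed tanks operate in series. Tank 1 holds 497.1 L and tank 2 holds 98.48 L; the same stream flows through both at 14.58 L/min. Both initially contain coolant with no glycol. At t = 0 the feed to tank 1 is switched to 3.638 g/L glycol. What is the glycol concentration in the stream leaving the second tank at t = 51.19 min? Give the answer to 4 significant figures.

2.628 g/L

Time constants: τᵢ = Vᵢ/Q for each well-mixed tank.
τ₁ = 497.1/14.58 = 34.0947 min; τ₂ = 98.48/14.58 = 6.75446 min.
Tank 1: C₁ = C_in(1 − e^(−t/τ₁)). Tank 2 (τ₁ ≠ τ₂): C₂ = C_in[1 − (τ₁ e^(−t/τ₁) − τ₂ e^(−t/τ₂))/(τ₁ − τ₂)].
At t = 51.19: e^(−t/τ₁) = 0.222816, e^(−t/τ₂) = 0.000511226.
C₂ = 3.638·[1 − (34.0947·0.222816 − 6.75446·0.000511226)/(27.3402)] = 3.638·0.722263 = 2.62759 g/L.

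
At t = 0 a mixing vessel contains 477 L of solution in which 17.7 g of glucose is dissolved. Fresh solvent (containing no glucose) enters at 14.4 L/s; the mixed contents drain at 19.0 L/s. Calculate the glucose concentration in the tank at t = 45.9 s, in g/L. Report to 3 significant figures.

0.00595 g/L

Let m(t) be the amount of glucose. Volume: V(t) = V₀ + (Q_in − Q_out) t = 477 − 4.6000 t; V(45.9) = 265.86 L.
Solute balance: dm/dt = 0 − Q_out C = −Q_out m/V(t).
Separate: dm/m = −Q_out dt/V(t) ⇒ ln(m/m₀) = −(Q_out/(Q_in−Q_out)) ln(V/V₀).
m = m₀ (V₀/V)^(Q_out/(Q_in−Q_out)) = 17.7 × (477/265.86)^(-4.1304) = 1.5827 g.
C = m/V = 1.5827/265.86 = 0.0059531 g/L.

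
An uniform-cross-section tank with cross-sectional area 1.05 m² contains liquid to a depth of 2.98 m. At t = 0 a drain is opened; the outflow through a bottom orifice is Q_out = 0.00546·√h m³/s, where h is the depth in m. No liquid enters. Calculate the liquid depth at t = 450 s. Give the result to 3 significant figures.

0.309 m

A dh/dt = −Q_out = −0.00546 √h.
This is separable: 2 d(√h)/dt = −0.00546/A, so √h = √h₀ − (0.00546/(2A)) t.
√h = √2.98 − 0.00546·450/(2·1.05) = 1.7263 − 1.1700 = 0.55627.
h = 0.55627² = 0.30943 m.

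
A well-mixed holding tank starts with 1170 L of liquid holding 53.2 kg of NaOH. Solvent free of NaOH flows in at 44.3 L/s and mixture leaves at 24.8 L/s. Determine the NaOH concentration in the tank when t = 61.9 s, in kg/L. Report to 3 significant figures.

0.00909 kg/L

Let m(t) be the amount of NaOH. Volume: V(t) = V₀ + (Q_in − Q_out) t = 1170 + 19.500 t; V(61.9) = 2377.0 L.
No NaOH enters, so dm/dt = −Q_out · (m/V).
Separate: dm/m = −Q_out dt/V(t) ⇒ ln(m/m₀) = −(Q_out/(Q_in−Q_out)) ln(V/V₀).
m = m₀ (V₀/V)^(Q_out/(Q_in−Q_out)) = 53.2 × (1170/2377.0)^(1.2718) = 21.597 kg.
C = m/V = 21.597/2377.0 = 0.0090855 kg/L.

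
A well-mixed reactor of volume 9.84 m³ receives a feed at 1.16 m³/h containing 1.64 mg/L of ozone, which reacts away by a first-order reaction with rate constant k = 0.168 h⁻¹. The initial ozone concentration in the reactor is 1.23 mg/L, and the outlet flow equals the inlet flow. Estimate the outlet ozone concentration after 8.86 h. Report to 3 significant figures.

0.720 mg/L

Accumulation = in − out − consumed: V dC/dt = Q C_in − Q C − k V C.
This is linear with rate a = Q/V + k = 0.28589 h⁻¹.
C_ss = Q C_in/(Q + kV) = 0.67626 mg/L; C(t) = C_ss + (C₀ − C_ss) e^(−a t).
C(8.86) = 0.67626 + (0.55374)·e^(−0.28589·8.86) = 0.67626 + (0.55374)·0.079424 = 0.72024 mg/L.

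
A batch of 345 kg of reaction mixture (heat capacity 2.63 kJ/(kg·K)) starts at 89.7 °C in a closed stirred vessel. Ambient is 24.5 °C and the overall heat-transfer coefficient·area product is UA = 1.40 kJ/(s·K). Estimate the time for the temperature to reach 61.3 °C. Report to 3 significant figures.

371 s

Energy balance: M c_p dT/dt = −UA(T − T_amb).
τ = M c_p/UA = 648.11 s; T_ss = T_amb = 24.500 °C.
T(t) = T_ss + (T₀ − T_ss)e^(−t/τ); set T = 61.3:
t = −τ ln[(T − T_ss)/(T₀ − T_ss)] = −648.11 · ln(0.56442) = 370.69 s.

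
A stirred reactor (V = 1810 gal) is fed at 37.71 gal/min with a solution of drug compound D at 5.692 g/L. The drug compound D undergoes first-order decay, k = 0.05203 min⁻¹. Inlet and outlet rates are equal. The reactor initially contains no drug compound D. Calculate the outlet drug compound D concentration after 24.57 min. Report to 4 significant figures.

1.356 g/L

Accumulation = in − out − consumed: V dC/dt = Q C_in − Q C − k V C.
dC/dt = (Q/V) C_in − (Q/V + k) C; effective rate a = Q/V + k = 0.0208343 + 0.05203 = 0.0728643 min⁻¹.
C_ss = Q C_in/(Q + kV) = 1.62753 g/L; C(t) = C_ss + (C₀ − C_ss) e^(−a t).
C(24.57) = 1.62753 + (-1.62753)·e^(−0.0728643·24.57) = 1.62753 + (-1.62753)·0.166914 = 1.35587 g/L.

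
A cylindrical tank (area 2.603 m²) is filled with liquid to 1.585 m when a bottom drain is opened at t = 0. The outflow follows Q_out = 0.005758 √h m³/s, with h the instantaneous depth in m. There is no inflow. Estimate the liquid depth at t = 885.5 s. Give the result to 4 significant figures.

A dh/dt = −Q_out = −0.005758 √h.
This is separable: 2 d(√h)/dt = −0.005758/A, so √h = √h₀ − (0.005758/(2A)) t.
√h = √1.585 − 0.005758·885.5/(2·2.603) = 1.25897 − 0.979391 = 0.279577.
h = 0.279577² = 0.0781633 m.

0.07816 m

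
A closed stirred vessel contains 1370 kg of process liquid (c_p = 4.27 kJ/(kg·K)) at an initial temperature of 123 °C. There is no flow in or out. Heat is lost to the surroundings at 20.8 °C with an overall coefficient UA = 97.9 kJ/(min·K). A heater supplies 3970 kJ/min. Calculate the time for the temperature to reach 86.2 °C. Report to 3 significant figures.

M c_p dT/dt = −UA(T − T_amb) + Q̇.
τ = M c_p/UA = 59.754 min; T_ss = T_amb + Q̇/UA = 20.8 + 3970/97.9 = 61.352 °C.
T(t) = T_ss + (T₀ − T_ss)e^(−t/τ); set T = 86.2:
t = −τ ln[(T − T_ss)/(T₀ − T_ss)] = −59.754 · ln(0.40307) = 54.296 min.

54.3 min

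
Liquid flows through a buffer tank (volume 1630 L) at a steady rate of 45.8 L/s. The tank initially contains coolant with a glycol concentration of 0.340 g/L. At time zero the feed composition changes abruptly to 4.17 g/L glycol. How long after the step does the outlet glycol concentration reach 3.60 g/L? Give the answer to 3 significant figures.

Mass balance on the solute (V constant): V dC/dt = Q(C_in − C), so τ = V/Q = 35.590 s.
C(t) = C_in + (C₀ − C_in) e^(−t/τ). Set C = 3.60 and solve for t:
e^(−t/τ) = (C − C_in)/(C₀ − C_in) = (3.60 − 4.17)/(0.340 − 4.17) = 0.14883
t = −τ ln(…) = 35.590 × 1.9050 = 67.797 s.

67.8 s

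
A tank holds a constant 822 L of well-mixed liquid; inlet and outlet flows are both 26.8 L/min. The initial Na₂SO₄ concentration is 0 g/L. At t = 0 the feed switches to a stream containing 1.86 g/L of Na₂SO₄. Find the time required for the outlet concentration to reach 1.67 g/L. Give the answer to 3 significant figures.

70.0 min

Species balance: V dC/dt = Q(C_in − C) ⇒ τ = V/Q = 30.672 min.
C(t) = C_in + (C₀ − C_in) e^(−t/τ). Set C = 1.67 and solve for t:
e^(−t/τ) = (C − C_in)/(C₀ − C_in) = (1.67 − 1.86)/(0 − 1.86) = 0.10215
t = −τ ln(…) = 30.672 × 2.2813 = 69.971 min.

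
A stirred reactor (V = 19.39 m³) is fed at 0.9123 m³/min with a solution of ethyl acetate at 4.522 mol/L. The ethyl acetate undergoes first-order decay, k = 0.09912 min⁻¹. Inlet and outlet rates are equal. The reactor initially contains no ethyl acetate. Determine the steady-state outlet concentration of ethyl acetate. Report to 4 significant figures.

1.456 mol/L

V dC/dt = Q(C_in − C) − k V C.
Steady state (dC/dt = 0): C_ss = Q C_in/(Q + kV) = C_in/(1 + kV/Q).
C_ss = 0.9123·4.522/(0.9123 + 0.09912·19.39) = 4.12542/2.83424 = 1.45557 mol/L.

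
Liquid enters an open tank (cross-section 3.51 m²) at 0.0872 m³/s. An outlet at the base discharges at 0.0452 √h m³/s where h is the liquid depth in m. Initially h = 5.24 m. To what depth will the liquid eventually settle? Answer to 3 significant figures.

Level balance: A dh/dt = 0.0872 − 0.0452 √h. Setting dh/dt = 0:
Q_in = 0.0452 √h_ss ⇒ √h_ss = 0.0872/0.0452 = 1.9292.
h_ss = 1.9292² = 3.7218 m. (Since h₀ = 5.24 m > h_ss, the level will fall toward this value.)

3.72 m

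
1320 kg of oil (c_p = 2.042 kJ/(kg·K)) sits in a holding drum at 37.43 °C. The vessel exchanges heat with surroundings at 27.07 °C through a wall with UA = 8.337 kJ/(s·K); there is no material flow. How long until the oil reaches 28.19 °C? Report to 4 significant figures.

M c_p dT/dt = −UA(T − T_amb).
τ = M c_p/UA = 323.311 s; T_ss = T_amb = 27.0700 °C.
T(t) = T_ss + (T₀ − T_ss)e^(−t/τ); set T = 28.19:
t = −τ ln[(T − T_ss)/(T₀ − T_ss)] = −323.311 · ln(0.108108) = 719.244 s.

719.2 s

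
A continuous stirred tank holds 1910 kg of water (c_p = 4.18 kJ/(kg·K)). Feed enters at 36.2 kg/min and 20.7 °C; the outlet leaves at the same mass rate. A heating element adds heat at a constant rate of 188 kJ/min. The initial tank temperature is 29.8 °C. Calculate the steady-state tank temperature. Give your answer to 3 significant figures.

Energy balance: M c_p dT/dt = ṁ c_p (T_in − T) + 188.
At steady state dT/dt = 0 ⇒ T_ss = T_in + Q̇/(ṁ c_p) = 20.7 + 188/(36.2·4.18) = 21.942 °C.

21.9 °C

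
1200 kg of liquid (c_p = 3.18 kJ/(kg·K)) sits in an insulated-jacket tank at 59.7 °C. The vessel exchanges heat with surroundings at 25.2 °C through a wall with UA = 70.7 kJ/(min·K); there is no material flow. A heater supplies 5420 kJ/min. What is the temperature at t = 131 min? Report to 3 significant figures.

Unsteady energy balance on the tank contents: M c_p dT/dt = −UA(T − T_amb) + Q̇.
dT/dt = (T_ss − T)/τ with T_ss = T_amb + Q̇/UA = 25.2 + 5420/70.7 = 101.86 °C, τ = M c_p/UA = 1200·3.18/70.7 = 53.975 min.
This is linear first-order; T(t) = T_ss + (T₀ − T_ss) e^(−t/τ).
T(131) = 101.86 + (-42.162)·0.088295 = 98.139 °C.

98.1 °C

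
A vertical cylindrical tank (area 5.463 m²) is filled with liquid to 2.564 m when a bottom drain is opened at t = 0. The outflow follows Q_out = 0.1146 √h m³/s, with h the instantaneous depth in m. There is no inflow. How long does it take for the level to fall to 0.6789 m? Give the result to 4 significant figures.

74.11 s

A dh/dt = −Q_out = −0.1146 √h.
This is separable: 2 d(√h)/dt = −0.1146/A, so √h = √h₀ − (0.1146/(2A)) t.
t = 2A(√h₀ − √h)/0.1146 = 2·5.463·(√2.564 − √0.6789)/0.1146
  = 10.9260 × (1.60125 − 0.823954) / 0.1146 = 74.1076 s.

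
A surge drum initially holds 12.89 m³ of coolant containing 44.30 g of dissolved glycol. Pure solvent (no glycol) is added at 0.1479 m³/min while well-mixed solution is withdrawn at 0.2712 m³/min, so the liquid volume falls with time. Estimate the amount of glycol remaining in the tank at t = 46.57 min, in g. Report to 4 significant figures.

12.11 g

Let m(t) be the amount of glycol. Volume: V(t) = V₀ + (Q_in − Q_out) t = 12.89 − 0.123300 t; V(46.57) = 7.14792 m³.
No glycol enters, so dm/dt = −Q_out · (m/V).
Separate: dm/m = −Q_out dt/V(t) ⇒ ln(m/m₀) = −(Q_out/(Q_in−Q_out)) ln(V/V₀).
m = m₀ (V₀/V)^(Q_out/(Q_in−Q_out)) = 44.30 × (12.89/7.14792)^(-2.19951) = 12.1106 g.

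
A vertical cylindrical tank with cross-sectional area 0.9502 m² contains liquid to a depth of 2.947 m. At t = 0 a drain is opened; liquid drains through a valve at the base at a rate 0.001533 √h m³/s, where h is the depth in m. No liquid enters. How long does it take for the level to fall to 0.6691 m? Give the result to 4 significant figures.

1114 s

A dh/dt = −Q_out = −0.001533 √h.
Separate and integrate: 2(√h − √h₀) = −(0.001533/A) t.
t = 2A(√h₀ − √h)/0.001533 = 2·0.9502·(√2.947 − √0.6691)/0.001533
  = 1.90040 × (1.71668 − 0.817985) / 0.001533 = 1114.08 s.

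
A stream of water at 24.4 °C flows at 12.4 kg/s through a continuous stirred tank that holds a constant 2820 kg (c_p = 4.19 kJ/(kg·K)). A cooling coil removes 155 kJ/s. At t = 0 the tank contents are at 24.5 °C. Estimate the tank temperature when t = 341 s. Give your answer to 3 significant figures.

22.1 °C

Heat balance on the well-mixed liquid: M c_p dT/dt = ṁ c_p (T_in − T) − 155.
Rearrange: dT/dt = (T_ss − T)/τ with τ = M/ṁ = 227.42 s and T_ss = T_in − Q̇/(ṁ c_p) = 21.417 °C.
Integrating: T(t) = T_ss + (T₀ − T_ss) e^(−t/τ).
T(341) = 21.417 + (3.0833)·e^(−341/227.42) = 21.417 + (3.0833)·0.22326 = 22.105 °C.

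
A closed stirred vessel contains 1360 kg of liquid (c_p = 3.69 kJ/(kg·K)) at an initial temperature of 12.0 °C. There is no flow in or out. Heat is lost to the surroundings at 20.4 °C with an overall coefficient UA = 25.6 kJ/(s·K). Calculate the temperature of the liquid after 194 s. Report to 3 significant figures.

Lumped-capacitance energy balance: M c_p dT/dt = UA(T_amb − T).
dT/dt = (T_ss − T)/τ with T_ss = T_amb = 20.400 °C, τ = M c_p/UA = 1360·3.69/25.6 = 196.03 s.
T approaches T_ss exponentially: T(t) = T_ss + (T₀ − T_ss) e^(−t/τ).
T(194) = 20.400 + (-8.4000)·0.37171 = 17.278 °C.

17.3 °C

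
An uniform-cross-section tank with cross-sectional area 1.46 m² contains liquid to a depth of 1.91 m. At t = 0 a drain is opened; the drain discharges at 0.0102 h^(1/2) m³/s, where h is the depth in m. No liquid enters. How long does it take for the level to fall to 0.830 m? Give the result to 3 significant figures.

135 s

A dh/dt = −Q_out = −0.0102 √h.
This is separable: 2 d(√h)/dt = −0.0102/A, so √h = √h₀ − (0.0102/(2A)) t.
t = 2A(√h₀ − √h)/0.0102 = 2·1.46·(√1.91 − √0.830)/0.0102
  = 2.9200 × (1.3820 − 0.91104) / 0.0102 = 134.83 s.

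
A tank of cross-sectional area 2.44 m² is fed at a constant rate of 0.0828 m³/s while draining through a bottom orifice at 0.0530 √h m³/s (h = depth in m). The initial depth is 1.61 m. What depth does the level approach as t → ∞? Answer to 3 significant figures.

A dh/dt = Q_in − 0.0530 √h. Steady state requires inflow = outflow:
Q_in = 0.0530 √h_ss ⇒ √h_ss = 0.0828/0.0530 = 1.5623.
h_ss = 1.5623² = 2.4407 m. (Since h₀ = 1.61 m < h_ss, the level will rise toward this value.)

2.44 m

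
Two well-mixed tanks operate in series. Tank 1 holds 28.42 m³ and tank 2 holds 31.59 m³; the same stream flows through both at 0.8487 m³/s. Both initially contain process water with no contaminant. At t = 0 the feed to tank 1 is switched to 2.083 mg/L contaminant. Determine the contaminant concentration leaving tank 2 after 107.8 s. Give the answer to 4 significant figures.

1.683 mg/L

Time constants: τᵢ = Vᵢ/Q for each well-mixed tank.
τ₁ = 28.42/0.8487 = 33.4865 s; τ₂ = 31.59/0.8487 = 37.2216 s.
Tank 1: C₁ = C_in(1 − e^(−t/τ₁)). Tank 2 (τ₁ ≠ τ₂): C₂ = C_in[1 − (τ₁ e^(−t/τ₁) − τ₂ e^(−t/τ₂))/(τ₁ − τ₂)].
At t = 107.8: e^(−t/τ₁) = 0.0399868, e^(−t/τ₂) = 0.0552346.
C₂ = 2.083·[1 − (33.4865·0.0399868 − 37.2216·0.0552346)/(-3.73512)] = 2.083·0.808064 = 1.68320 mg/L.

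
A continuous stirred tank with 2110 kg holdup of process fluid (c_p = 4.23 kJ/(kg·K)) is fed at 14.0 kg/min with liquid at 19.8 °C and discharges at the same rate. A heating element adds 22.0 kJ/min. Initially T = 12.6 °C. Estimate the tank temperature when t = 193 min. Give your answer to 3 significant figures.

Heat balance on the well-mixed liquid: M c_p dT/dt = ṁ c_p (T_in − T) + 22.0.
τ = M/ṁ = 150.71 min; T_ss = T_in + Q̇/(ṁ c_p) = 19.8 + 22.0/(14.0·4.23) = 20.171 °C.
Integrating: T(t) = T_ss + (T₀ − T_ss) e^(−t/τ).
T(193) = 20.171 + (-7.5715)·e^(−193/150.71) = 20.171 + (-7.5715)·0.27788 = 18.068 °C.

18.1 °C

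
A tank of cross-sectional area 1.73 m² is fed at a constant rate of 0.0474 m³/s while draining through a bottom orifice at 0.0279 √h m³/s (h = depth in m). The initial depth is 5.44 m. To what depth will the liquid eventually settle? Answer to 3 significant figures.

2.89 m

Mass balance (ρ constant): A dh/dt = Q_in − 0.0279 √h. At steady state dh/dt = 0:
Q_in = 0.0279 √h_ss ⇒ √h_ss = 0.0474/0.0279 = 1.6989.
h_ss = 1.6989² = 2.8863 m. (Since h₀ = 5.44 m > h_ss, the level will fall toward this value.)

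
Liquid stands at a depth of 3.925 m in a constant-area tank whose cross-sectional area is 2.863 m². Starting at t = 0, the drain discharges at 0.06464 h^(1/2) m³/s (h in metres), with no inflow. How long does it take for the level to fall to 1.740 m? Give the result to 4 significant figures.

Mass balance (ρ constant): A dh/dt = −0.06464 √h.
Separate and integrate: 2(√h − √h₀) = −(0.06464/A) t.
t = 2A(√h₀ − √h)/0.06464 = 2·2.863·(√3.925 − √1.740)/0.06464
  = 5.72600 × (1.98116 − 1.31909) / 0.06464 = 58.6482 s.

58.65 s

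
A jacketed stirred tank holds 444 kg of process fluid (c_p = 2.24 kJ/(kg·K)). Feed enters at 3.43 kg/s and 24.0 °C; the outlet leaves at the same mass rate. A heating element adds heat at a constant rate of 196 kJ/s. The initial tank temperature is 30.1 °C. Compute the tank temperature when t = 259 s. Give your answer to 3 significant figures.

M c_p dT/dt = ṁ c_p (T_in − T) + Q̇.
Rearrange: dT/dt = (T_ss − T)/τ with τ = M/ṁ = 129.45 s and T_ss = T_in + Q̇/(ṁ c_p) = 49.510 °C.
Integrating: T(t) = T_ss + (T₀ − T_ss) e^(−t/τ).
T(259) = 49.510 + (-19.410)·e^(−259/129.45) = 49.510 + (-19.410)·0.13522 = 46.886 °C.

46.9 °C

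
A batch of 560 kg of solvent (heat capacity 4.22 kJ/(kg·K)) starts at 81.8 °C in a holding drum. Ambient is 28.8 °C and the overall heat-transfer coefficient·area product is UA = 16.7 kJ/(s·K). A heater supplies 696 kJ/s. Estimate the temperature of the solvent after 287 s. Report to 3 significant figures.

M c_p dT/dt = −UA(T − T_amb) + Q̇.
dT/dt = (T_ss − T)/τ with T_ss = T_amb + Q̇/UA = 28.8 + 696/16.7 = 70.477 °C, τ = M c_p/UA = 560·4.22/16.7 = 141.51 s.
Solution: T(t) = T_ss + (T₀ − T_ss) e^(−t/τ).
T(287) = 70.477 + (11.323)·0.13158 = 71.967 °C.

72.0 °C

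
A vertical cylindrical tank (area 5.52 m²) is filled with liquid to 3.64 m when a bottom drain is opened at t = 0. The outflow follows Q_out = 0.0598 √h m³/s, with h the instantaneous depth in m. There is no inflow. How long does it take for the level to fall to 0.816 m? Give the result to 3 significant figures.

With no inflow, A dh/dt = −0.0598 √h.
This is separable: 2 d(√h)/dt = −0.0598/A, so √h = √h₀ − (0.0598/(2A)) t.
t = 2A(√h₀ − √h)/0.0598 = 2·5.52·(√3.64 − √0.816)/0.0598
  = 11.040 × (1.9079 − 0.90333) / 0.0598 = 185.46 s.

185 s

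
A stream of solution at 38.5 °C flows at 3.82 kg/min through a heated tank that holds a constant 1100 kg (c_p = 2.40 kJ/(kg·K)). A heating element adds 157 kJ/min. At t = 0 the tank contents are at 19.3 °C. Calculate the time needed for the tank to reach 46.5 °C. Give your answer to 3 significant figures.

398 min

Unsteady energy balance on the tank contents: M c_p dT/dt = ṁ c_p (T_in − T) + 157.
τ = M/ṁ = 287.96 min; T_ss = T_in + Q̇/(ṁ c_p) = 55.625 °C.
T(t) = T_ss + (T₀ − T_ss) e^(−t/τ). Set T = 46.5:
e^(−t/τ) = (46.5 − 55.625)/(19.3 − 55.625) = 0.25120
t = −287.96 · ln(0.25120) = 397.82 min.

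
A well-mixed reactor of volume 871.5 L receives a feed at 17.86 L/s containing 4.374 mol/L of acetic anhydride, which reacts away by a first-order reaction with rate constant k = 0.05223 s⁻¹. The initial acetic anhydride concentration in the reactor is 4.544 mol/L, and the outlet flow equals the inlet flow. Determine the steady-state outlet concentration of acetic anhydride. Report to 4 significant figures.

1.233 mol/L

V dC/dt = Q(C_in − C) − k V C.
Steady state (dC/dt = 0): C_ss = Q C_in/(Q + kV) = C_in/(1 + kV/Q).
C_ss = 17.86·4.374/(17.86 + 0.05223·871.5) = 78.1196/63.3784 = 1.23259 mol/L.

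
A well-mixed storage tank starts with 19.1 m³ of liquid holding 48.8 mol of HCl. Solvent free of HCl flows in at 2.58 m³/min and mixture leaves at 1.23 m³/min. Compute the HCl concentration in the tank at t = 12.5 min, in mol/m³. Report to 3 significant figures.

0.762 mol/m³

Let m(t) be the amount of HCl. Volume: V(t) = V₀ + (Q_in − Q_out) t = 19.1 + 1.3500 t; V(12.5) = 35.975 m³.
Solute balance: dm/dt = 0 − Q_out C = −Q_out m/V(t).
dm/m = −Q_out dt/(V₀ + 1.3500 t); integrating gives ln(m/m₀) = −(Q_out/(Q_in−Q_out)) ln(V/V₀).
m = m₀ (V₀/V)^(Q_out/(Q_in−Q_out)) = 48.8 × (19.1/35.975)^(0.91111) = 27.409 mol.
C = m/V = 27.409/35.975 = 0.76189 mol/m³.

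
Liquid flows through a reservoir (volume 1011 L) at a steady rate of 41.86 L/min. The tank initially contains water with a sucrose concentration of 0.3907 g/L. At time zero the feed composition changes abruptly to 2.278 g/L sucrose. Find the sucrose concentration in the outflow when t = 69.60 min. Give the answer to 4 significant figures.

Species balance on the tank: V dC/dt = Q(C_in − C).
Time constant τ = V/Q = 1011/41.86 = 24.1519 min.
This is linear first-order; C(t) = C_in + (C₀ − C_in) e^(−t/τ).
C(69.60) = 2.278 + (0.3907 − 2.278)·e^(−69.60/24.1519) = 2.278 + (-1.88730)·0.0560362 = 2.17224 g/L.

2.172 g/L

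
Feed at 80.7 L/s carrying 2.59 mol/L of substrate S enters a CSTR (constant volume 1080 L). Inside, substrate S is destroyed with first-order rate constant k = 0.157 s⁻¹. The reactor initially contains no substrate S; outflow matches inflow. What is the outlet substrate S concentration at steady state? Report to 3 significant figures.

0.835 mol/L

V dC/dt = Q(C_in − C) − k V C.
At steady state: 0 = Q C_in − (Q + kV) C_ss, so C_ss = Q C_in/(Q + kV).
C_ss = 80.7·2.59/(80.7 + 0.157·1080) = 209.01/250.26 = 0.83518 mol/L.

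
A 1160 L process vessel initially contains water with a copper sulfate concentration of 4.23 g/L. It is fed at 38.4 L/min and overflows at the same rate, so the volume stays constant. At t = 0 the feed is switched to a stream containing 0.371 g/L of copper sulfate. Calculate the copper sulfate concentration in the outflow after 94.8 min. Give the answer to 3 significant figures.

Mass balance on the solute (V constant): V dC/dt = Q(C_in − C).
Time constant τ = V/Q = 1160/38.4 = 30.208 min.
This is linear first-order; C(t) = C_in + (C₀ − C_in) e^(−t/τ).
C(94.8) = 0.371 + (4.23 − 0.371)·e^(−94.8/30.208) = 0.371 + (3.8590)·0.043360 = 0.53833 g/L.

0.538 g/L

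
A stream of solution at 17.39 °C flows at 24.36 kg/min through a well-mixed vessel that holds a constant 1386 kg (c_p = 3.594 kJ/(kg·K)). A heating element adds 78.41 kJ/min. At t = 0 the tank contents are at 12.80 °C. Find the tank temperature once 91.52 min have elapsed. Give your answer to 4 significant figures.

M c_p dT/dt = ṁ c_p (T_in − T) + Q̇.
τ = M/ṁ = 56.8966 min; T_ss = T_in + Q̇/(ṁ c_p) = 17.39 + 78.41/(24.36·3.594) = 18.2856 °C.
This is linear first-order; T(t) = T_ss + (T₀ − T_ss) e^(−t/τ).
T(91.52) = 18.2856 + (-5.48560)·e^(−91.52/56.8966) = 18.2856 + (-5.48560)·0.200181 = 17.1875 °C.

17.19 °C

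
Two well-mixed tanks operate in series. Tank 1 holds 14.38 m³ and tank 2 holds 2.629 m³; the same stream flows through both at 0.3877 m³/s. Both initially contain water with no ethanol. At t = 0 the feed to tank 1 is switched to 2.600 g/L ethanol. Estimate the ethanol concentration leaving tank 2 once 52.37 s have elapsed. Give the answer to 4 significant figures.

1.825 g/L

Time constants: τᵢ = Vᵢ/Q for each well-mixed tank.
τ₁ = 14.38/0.3877 = 37.0905 s; τ₂ = 2.629/0.3877 = 6.78102 s.
Tank 1: C₁ = C_in(1 − e^(−t/τ₁)). Tank 2 (τ₁ ≠ τ₂): C₂ = C_in[1 − (τ₁ e^(−t/τ₁) − τ₂ e^(−t/τ₂))/(τ₁ − τ₂)].
At t = 52.37: e^(−t/τ₁) = 0.243668, e^(−t/τ₂) = 0.000442517.
C₂ = 2.600·[1 − (37.0905·0.243668 − 6.78102·0.000442517)/(30.3095)] = 2.600·0.701917 = 1.82498 g/L.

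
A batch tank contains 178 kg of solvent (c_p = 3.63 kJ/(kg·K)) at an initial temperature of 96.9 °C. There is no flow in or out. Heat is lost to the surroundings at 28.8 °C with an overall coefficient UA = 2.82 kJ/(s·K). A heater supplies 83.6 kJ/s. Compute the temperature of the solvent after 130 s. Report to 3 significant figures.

80.2 °C

M c_p dT/dt = −UA(T − T_amb) + Q̇.
dT/dt = (T_ss − T)/τ with T_ss = T_amb + Q̇/UA = 28.8 + 83.6/2.82 = 58.445 °C, τ = M c_p/UA = 178·3.63/2.82 = 229.13 s.
Integrating: T(t) = T_ss + (T₀ − T_ss) e^(−t/τ).
T(130) = 58.445 + (38.455)·0.56702 = 80.250 °C.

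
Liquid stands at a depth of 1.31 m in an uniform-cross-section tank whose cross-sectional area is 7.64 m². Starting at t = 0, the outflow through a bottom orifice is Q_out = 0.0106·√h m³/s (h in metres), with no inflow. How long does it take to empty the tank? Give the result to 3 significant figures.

1650 s

With no inflow, A dh/dt = −0.0106 √h.
This is separable: 2 d(√h)/dt = −0.0106/A, so √h = √h₀ − (0.0106/(2A)) t.
Set h = 0: 2√h₀ = (0.0106/A) t_empty ⇒ t_empty = 2A√h₀/0.0106.
t_empty = 2·7.64·√1.31/0.0106 = 15.280·1.1446/0.0106 = 1649.9 s.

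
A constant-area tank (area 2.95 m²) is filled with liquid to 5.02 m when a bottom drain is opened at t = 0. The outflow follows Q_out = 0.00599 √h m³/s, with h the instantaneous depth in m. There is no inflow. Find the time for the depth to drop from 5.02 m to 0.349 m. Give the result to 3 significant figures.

1620 s

A dh/dt = −Q_out = −0.00599 √h.
∫ h^(−1/2) dh = −(0.00599/A) ∫ dt, giving 2√h = 2√h₀ − (0.00599/A) t.
t = 2A(√h₀ − √h)/0.00599 = 2·2.95·(√5.02 − √0.349)/0.00599
  = 5.9000 × (2.2405 − 0.59076) / 0.00599 = 1625.0 s.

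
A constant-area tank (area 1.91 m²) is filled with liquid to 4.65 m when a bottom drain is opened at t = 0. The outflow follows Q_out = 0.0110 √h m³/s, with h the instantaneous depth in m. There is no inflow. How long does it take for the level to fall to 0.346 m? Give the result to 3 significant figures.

A dh/dt = −Q_out = −0.0110 √h.
∫ h^(−1/2) dh = −(0.0110/A) ∫ dt, giving 2√h = 2√h₀ − (0.0110/A) t.
t = 2A(√h₀ − √h)/0.0110 = 2·1.91·(√4.65 − √0.346)/0.0110
  = 3.8200 × (2.1564 − 0.58822) / 0.0110 = 544.58 s.

545 s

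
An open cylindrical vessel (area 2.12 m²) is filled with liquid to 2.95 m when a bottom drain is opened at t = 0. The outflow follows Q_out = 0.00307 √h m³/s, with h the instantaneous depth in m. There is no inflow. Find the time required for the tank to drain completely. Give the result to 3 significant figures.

Volume balance on the tank: A dh/dt = −0.00307 √h.
Separate and integrate: 2(√h − √h₀) = −(0.00307/A) t.
Set h = 0: 2√h₀ = (0.00307/A) t_empty ⇒ t_empty = 2A√h₀/0.00307.
t_empty = 2·2.12·√2.95/0.00307 = 4.2400·1.7176/0.00307 = 2372.1 s.

2370 s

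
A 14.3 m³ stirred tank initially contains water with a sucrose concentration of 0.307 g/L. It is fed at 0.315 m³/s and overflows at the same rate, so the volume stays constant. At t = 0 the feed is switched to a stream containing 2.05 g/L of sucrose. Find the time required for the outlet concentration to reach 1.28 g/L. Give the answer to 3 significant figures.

37.1 s

Transient balance on the dissolved component: V dC/dt = Q(C_in − C), so τ = V/Q = 45.397 s.
C(t) = C_in + (C₀ − C_in) e^(−t/τ). Set C = 1.28 and solve for t:
e^(−t/τ) = (C − C_in)/(C₀ − C_in) = (1.28 − 2.05)/(0.307 − 2.05) = 0.44177
t = −τ ln(…) = 45.397 × 0.81697 = 37.088 s.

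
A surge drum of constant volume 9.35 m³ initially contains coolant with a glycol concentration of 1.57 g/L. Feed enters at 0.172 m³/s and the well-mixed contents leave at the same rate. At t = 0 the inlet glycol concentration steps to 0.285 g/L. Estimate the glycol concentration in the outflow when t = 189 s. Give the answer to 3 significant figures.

0.325 g/L

Unsteady species balance (constant V, well mixed): V dC/dt = Q(C_in − C).
So dC/dt = (C_in − C)/τ with τ = V/Q = 9.35/0.172 = 54.360 s.
Solution: C(t) = C_in + (C₀ − C_in) e^(−t/τ).
C(189) = 0.285 + (1.57 − 0.285)·e^(−189/54.360) = 0.285 + (1.2850)·0.030906 = 0.32471 g/L.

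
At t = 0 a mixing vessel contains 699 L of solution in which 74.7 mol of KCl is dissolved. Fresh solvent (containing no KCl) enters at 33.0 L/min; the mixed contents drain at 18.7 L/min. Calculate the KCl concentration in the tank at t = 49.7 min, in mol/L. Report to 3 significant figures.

Let m(t) be the amount of KCl. Volume: V(t) = V₀ + (Q_in − Q_out) t = 699 + 14.300 t; V(49.7) = 1409.7 L.
Solute balance: dm/dt = 0 − Q_out C = −Q_out m/V(t).
Separate: dm/m = −Q_out dt/V(t) ⇒ ln(m/m₀) = −(Q_out/(Q_in−Q_out)) ln(V/V₀).
m = m₀ (V₀/V)^(Q_out/(Q_in−Q_out)) = 74.7 × (699/1409.7)^(1.3077) = 29.849 mol.
C = m/V = 29.849/1409.7 = 0.021174 mol/L.

0.0212 mol/L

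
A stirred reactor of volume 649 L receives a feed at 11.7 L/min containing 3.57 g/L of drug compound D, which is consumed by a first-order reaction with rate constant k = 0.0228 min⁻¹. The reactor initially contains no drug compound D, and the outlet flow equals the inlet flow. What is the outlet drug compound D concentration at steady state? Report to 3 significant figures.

1.58 g/L

Species balance: V dC/dt = Q C_in − Q C − k V C.
At steady state: 0 = Q C_in − (Q + kV) C_ss, so C_ss = Q C_in/(Q + kV).
C_ss = 11.7·3.57/(11.7 + 0.0228·649) = 41.769/26.497 = 1.5764 g/L.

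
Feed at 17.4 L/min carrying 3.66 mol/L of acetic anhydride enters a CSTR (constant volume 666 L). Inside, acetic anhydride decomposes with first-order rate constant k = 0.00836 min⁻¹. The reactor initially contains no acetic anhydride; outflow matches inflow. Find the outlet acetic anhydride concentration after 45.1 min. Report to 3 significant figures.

2.19 mol/L

V dC/dt = Q(C_in − C) − k V C.
dC/dt = (Q/V) C_in − (Q/V + k) C; effective rate a = Q/V + k = 0.026126 + 0.00836 = 0.034486 min⁻¹.
C_ss = Q C_in/(Q + kV) = 2.7728 mol/L; C(t) = C_ss + (C₀ − C_ss) e^(−a t).
C(45.1) = 2.7728 + (-2.7728)·e^(−0.034486·45.1) = 2.7728 + (-2.7728)·0.21112 = 2.1874 mol/L.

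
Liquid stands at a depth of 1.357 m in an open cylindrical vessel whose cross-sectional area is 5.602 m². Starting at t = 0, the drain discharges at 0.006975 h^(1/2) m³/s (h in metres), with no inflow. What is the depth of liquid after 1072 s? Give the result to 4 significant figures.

A dh/dt = −Q_out = −0.006975 √h.
Separate and integrate: 2(√h − √h₀) = −(0.006975/A) t.
√h = √1.357 − 0.006975·1072/(2·5.602) = 1.16490 − 0.667369 = 0.497535.
h = 0.497535² = 0.247541 m.

0.2475 m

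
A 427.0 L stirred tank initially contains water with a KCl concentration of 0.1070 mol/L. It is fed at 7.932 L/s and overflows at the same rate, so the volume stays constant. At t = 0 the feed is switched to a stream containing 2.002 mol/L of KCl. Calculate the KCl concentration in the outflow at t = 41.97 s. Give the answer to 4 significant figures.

1.133 mol/L

Transient balance on the dissolved component: V dC/dt = Q(C_in − C).
So dC/dt = (C_in − C)/τ with τ = V/Q = 427.0/7.932 = 53.8326 s.
C approaches C_in exponentially: C(t) = C_in + (C₀ − C_in) e^(−t/τ).
C(41.97) = 2.002 + (0.1070 − 2.002)·e^(−41.97/53.8326) = 2.002 + (-1.89500)·0.458571 = 1.13301 mol/L.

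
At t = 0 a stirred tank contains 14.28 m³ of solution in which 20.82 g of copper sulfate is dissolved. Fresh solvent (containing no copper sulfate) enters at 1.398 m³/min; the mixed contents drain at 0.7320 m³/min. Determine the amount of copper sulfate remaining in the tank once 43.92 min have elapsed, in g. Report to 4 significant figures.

Let m(t) be the amount of copper sulfate. Volume: V(t) = V₀ + (Q_in − Q_out) t = 14.28 + 0.666000 t; V(43.92) = 43.5307 m³.
No copper sulfate enters, so dm/dt = −Q_out · (m/V).
Separate: dm/m = −Q_out dt/V(t) ⇒ ln(m/m₀) = −(Q_out/(Q_in−Q_out)) ln(V/V₀).
m = m₀ (V₀/V)^(Q_out/(Q_in−Q_out)) = 20.82 × (14.28/43.5307)^(1.09910) = 6.11565 g.

6.116 g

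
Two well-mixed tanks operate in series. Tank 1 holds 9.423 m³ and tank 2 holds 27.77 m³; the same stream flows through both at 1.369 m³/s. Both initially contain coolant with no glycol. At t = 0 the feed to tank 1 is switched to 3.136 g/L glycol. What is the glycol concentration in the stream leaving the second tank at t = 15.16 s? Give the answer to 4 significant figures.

1.066 g/L

Time constants: τᵢ = Vᵢ/Q for each well-mixed tank.
τ₁ = 9.423/1.369 = 6.88313 s; τ₂ = 27.77/1.369 = 20.2849 s.
Solving the cascade with C₁(0)=C₂(0)=0 gives C₂(t) = C_in[1 − (τ₁ e^(−t/τ₁) − τ₂ e^(−t/τ₂))/(τ₁ − τ₂)].
At t = 15.16: e^(−t/τ₁) = 0.110528, e^(−t/τ₂) = 0.473618.
C₂ = 3.136·[1 − (6.88313·0.110528 − 20.2849·0.473618)/(-13.4018)] = 3.136·0.339900 = 1.06593 g/L.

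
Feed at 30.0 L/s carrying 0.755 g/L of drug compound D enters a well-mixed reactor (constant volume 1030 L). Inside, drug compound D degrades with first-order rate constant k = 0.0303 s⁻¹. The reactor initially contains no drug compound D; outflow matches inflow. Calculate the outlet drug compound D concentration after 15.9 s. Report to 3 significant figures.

Species balance: V dC/dt = Q C_in − Q C − k V C.
dC/dt = (Q/V) C_in − (Q/V + k) C; effective rate a = Q/V + k = 0.029126 + 0.0303 = 0.059426 s⁻¹.
C_ss = Q C_in/(Q + kV) = 0.37004 g/L; C(t) = C_ss + (C₀ − C_ss) e^(−a t).
C(15.9) = 0.37004 + (-0.37004)·e^(−0.059426·15.9) = 0.37004 + (-0.37004)·0.38873 = 0.22620 g/L.

0.226 g/L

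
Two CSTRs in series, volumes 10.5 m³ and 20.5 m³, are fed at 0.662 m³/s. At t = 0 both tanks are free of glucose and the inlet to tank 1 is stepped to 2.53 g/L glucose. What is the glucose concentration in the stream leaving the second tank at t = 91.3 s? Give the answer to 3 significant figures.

Each tank obeys Vᵢ dCᵢ/dt = Q(Cᵢ₋₁ − Cᵢ), so τᵢ = Vᵢ/Q.
τ₁ = 10.5/0.662 = 15.861 s; τ₂ = 20.5/0.662 = 30.967 s.
Solving the cascade with C₁(0)=C₂(0)=0 gives C₂(t) = C_in[1 − (τ₁ e^(−t/τ₁) − τ₂ e^(−t/τ₂))/(τ₁ − τ₂)].
At t = 91.3: e^(−t/τ₁) = 0.0031630, e^(−t/τ₂) = 0.052428.
C₂ = 2.53·[1 − (15.861·0.0031630 − 30.967·0.052428)/(-15.106)] = 2.53·0.89584 = 2.2665 g/L.

2.27 g/L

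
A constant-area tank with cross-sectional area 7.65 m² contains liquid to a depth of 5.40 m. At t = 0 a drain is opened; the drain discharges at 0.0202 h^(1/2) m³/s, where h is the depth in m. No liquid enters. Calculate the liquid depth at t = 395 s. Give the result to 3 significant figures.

Volume balance on the tank: A dh/dt = −0.0202 √h.
Separate and integrate: 2(√h − √h₀) = −(0.0202/A) t.
√h = √5.40 − 0.0202·395/(2·7.65) = 2.3238 − 0.52150 = 1.8023.
h = 1.8023² = 3.2482 m.

3.25 m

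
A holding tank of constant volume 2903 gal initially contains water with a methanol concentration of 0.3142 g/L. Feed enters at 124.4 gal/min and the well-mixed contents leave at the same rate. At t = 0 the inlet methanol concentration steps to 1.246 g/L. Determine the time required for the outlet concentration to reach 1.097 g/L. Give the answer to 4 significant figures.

42.78 min

Mass balance on the solute (V constant): V dC/dt = Q(C_in − C), so τ = V/Q = 23.3360 min.
C(t) = C_in + (C₀ − C_in) e^(−t/τ). Set C = 1.097 and solve for t:
e^(−t/τ) = (C − C_in)/(C₀ − C_in) = (1.097 − 1.246)/(0.3142 − 1.246) = 0.159906
t = −τ ln(…) = 23.3360 × 1.83317 = 42.7789 min.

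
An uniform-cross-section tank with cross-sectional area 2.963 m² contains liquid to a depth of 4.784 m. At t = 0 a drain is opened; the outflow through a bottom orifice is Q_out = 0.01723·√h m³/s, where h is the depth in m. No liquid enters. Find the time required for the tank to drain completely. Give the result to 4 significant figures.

752.3 s

A dh/dt = −Q_out = −0.01723 √h.
This is separable: 2 d(√h)/dt = −0.01723/A, so √h = √h₀ − (0.01723/(2A)) t.
Set h = 0: 2√h₀ = (0.01723/A) t_empty ⇒ t_empty = 2A√h₀/0.01723.
t_empty = 2·2.963·√4.784/0.01723 = 5.92600·2.18724/0.01723 = 752.267 s.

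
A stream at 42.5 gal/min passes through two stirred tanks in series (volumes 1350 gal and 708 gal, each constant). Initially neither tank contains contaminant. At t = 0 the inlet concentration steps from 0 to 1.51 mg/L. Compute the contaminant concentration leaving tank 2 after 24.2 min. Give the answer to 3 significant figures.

Each tank obeys Vᵢ dCᵢ/dt = Q(Cᵢ₋₁ − Cᵢ), so τᵢ = Vᵢ/Q.
τ₁ = 1350/42.5 = 31.765 min; τ₂ = 708/42.5 = 16.659 min.
Tank 1: C₁ = C_in(1 − e^(−t/τ₁)). Tank 2 (τ₁ ≠ τ₂): C₂ = C_in[1 − (τ₁ e^(−t/τ₁) − τ₂ e^(−t/τ₂))/(τ₁ − τ₂)].
At t = 24.2: e^(−t/τ₁) = 0.46680, e^(−t/τ₂) = 0.23394.
C₂ = 1.51·[1 − (31.765·0.46680 − 16.659·0.23394)/(15.106)] = 1.51·0.27640 = 0.41736 mg/L.

0.417 mg/L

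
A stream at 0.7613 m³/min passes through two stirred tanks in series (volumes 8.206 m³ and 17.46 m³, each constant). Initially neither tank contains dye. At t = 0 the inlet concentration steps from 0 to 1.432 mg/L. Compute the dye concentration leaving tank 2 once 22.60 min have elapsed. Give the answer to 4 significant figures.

Species balance on tank i: dCᵢ/dt = (Cᵢ₋₁ − Cᵢ)/τᵢ with τᵢ = Vᵢ/Q.
τ₁ = 8.206/0.7613 = 10.7789 min; τ₂ = 17.46/0.7613 = 22.9345 min.
Solving the cascade with C₁(0)=C₂(0)=0 gives C₂(t) = C_in[1 − (τ₁ e^(−t/τ₁) − τ₂ e^(−t/τ₂))/(τ₁ − τ₂)].
At t = 22.60: e^(−t/τ₁) = 0.122863, e^(−t/τ₂) = 0.373284.
C₂ = 1.432·[1 − (10.7789·0.122863 − 22.9345·0.373284)/(-12.1555)] = 1.432·0.404656 = 0.579467 mg/L.

0.5795 mg/L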